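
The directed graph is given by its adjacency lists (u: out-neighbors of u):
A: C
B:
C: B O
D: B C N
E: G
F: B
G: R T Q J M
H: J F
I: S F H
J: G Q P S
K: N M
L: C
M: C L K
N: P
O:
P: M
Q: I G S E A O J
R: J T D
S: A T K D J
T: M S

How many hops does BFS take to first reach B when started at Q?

3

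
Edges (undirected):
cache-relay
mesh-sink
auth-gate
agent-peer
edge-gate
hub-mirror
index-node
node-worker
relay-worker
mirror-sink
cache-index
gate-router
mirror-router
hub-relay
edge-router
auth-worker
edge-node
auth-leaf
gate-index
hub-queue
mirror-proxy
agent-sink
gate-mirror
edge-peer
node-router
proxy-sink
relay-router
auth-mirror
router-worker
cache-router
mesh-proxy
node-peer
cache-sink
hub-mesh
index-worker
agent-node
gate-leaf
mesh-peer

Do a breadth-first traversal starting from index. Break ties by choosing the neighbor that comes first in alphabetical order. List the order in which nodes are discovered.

index, cache, gate, node, worker, relay, router, sink, auth, edge, leaf, mirror, agent, peer, hub, mesh, proxy, queue

Visit index; enqueue cache, gate, node, worker → queue [cache, gate, node, worker]
Visit cache; enqueue relay, router, sink → queue [gate, node, worker, relay, router, sink]
Visit gate; enqueue auth, edge, leaf, mirror → queue [node, worker, relay, router, sink, auth, edge, leaf, mirror]
Visit node; enqueue agent, peer → queue [worker, relay, router, sink, auth, edge, leaf, mirror, agent, peer]
Visit worker → queue [relay, router, sink, auth, edge, leaf, mirror, agent, peer]
Visit relay; enqueue hub → queue [router, sink, auth, edge, leaf, mirror, agent, peer, hub]
Visit router → queue [sink, auth, edge, leaf, mirror, agent, peer, hub]
Visit sink; enqueue mesh, proxy → queue [auth, edge, leaf, mirror, agent, peer, hub, mesh, proxy]
Visit auth → queue [edge, leaf, mirror, agent, peer, hub, mesh, proxy]
Visit edge → queue [leaf, mirror, agent, peer, hub, mesh, proxy]
Visit leaf → queue [mirror, agent, peer, hub, mesh, proxy]
Visit mirror → queue [agent, peer, hub, mesh, proxy]
Visit agent → queue [peer, hub, mesh, proxy]
Visit peer → queue [hub, mesh, proxy]
Visit hub; enqueue queue → queue [mesh, proxy, queue]
Visit mesh → queue [proxy, queue]
Visit proxy → queue [queue]
Visit queue → queue []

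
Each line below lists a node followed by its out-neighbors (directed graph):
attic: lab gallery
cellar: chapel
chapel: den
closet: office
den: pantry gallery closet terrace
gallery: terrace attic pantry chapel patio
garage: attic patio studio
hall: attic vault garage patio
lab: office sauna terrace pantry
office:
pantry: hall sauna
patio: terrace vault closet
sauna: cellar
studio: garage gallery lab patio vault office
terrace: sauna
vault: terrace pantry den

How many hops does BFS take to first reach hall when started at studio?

Level 0: studio
Level 1: gallery, garage, lab, office, patio, vault
Level 2: attic, chapel, closet, den, pantry, sauna, terrace
Level 3: cellar, hall
hall first appears at level 3.

3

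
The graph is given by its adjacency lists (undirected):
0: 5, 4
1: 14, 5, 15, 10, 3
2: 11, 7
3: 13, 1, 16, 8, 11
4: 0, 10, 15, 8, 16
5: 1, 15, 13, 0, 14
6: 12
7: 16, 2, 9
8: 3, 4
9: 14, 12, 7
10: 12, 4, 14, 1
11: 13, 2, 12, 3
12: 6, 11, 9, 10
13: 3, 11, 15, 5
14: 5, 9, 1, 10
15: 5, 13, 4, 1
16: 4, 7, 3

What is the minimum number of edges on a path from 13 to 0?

2

Level 0: 13
Level 1: 3, 5, 11, 15
Level 2: 0, 1, 2, 4, 8, 12, 14, 16
Level 3: 6, 7, 9, 10
0 first appears at level 2.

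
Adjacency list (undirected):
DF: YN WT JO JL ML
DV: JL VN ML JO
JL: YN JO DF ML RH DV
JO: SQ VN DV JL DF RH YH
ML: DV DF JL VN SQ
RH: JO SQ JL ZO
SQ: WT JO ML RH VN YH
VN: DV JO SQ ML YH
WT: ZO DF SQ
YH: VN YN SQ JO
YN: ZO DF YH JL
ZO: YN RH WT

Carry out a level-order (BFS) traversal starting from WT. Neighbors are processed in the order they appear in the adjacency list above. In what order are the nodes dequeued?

Visit WT; enqueue ZO, DF, SQ → queue [ZO, DF, SQ]
Visit ZO; enqueue YN, RH → queue [DF, SQ, YN, RH]
Visit DF; enqueue JO, JL, ML → queue [SQ, YN, RH, JO, JL, ML]
Visit SQ; enqueue VN, YH → queue [YN, RH, JO, JL, ML, VN, YH]
Visit YN → queue [RH, JO, JL, ML, VN, YH]
Visit RH → queue [JO, JL, ML, VN, YH]
Visit JO; enqueue DV → queue [JL, ML, VN, YH, DV]
Visit JL → queue [ML, VN, YH, DV]
Visit ML → queue [VN, YH, DV]
Visit VN → queue [YH, DV]
Visit YH → queue [DV]
Visit DV → queue []

WT, ZO, DF, SQ, YN, RH, JO, JL, ML, VN, YH, DV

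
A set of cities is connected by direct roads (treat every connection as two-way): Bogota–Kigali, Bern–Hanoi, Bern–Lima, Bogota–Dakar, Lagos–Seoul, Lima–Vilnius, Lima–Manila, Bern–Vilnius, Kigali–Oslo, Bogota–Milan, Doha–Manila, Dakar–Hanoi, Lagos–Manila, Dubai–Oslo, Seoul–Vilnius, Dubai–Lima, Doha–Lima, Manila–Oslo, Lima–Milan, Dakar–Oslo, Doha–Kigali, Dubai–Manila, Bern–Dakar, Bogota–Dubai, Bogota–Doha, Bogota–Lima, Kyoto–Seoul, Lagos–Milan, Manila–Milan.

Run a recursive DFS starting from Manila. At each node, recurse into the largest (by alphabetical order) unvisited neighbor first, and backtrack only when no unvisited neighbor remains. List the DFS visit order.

Visit Manila
Manila → Oslo
Oslo → Kigali
Kigali → Doha
Doha → Lima
Lima → Vilnius
Vilnius → Seoul
Seoul → Lagos
Lagos → Milan
Milan → Bogota
Bogota → Dubai
Bogota → Dakar
Dakar → Hanoi
Hanoi → Bern
Seoul → Kyoto

Manila, Oslo, Kigali, Doha, Lima, Vilnius, Seoul, Lagos, Milan, Bogota, Dubai, Dakar, Hanoi, Bern, Kyoto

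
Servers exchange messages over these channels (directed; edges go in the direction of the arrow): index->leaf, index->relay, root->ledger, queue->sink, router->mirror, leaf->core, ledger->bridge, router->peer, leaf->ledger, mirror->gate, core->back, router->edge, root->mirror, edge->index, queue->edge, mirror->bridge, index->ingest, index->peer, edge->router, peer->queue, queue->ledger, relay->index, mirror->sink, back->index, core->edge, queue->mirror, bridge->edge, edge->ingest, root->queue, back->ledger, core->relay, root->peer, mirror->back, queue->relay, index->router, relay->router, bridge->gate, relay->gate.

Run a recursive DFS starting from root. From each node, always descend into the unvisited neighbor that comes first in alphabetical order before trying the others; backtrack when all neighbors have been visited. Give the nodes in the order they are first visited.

Visit root
root → ledger
ledger → bridge
bridge → edge
edge → index
index → ingest
index → leaf
leaf → core
core → back
core → relay
relay → gate
relay → router
router → mirror
mirror → sink
router → peer
peer → queue

root ledger bridge edge index ingest leaf core back relay gate router mirror sink peer queue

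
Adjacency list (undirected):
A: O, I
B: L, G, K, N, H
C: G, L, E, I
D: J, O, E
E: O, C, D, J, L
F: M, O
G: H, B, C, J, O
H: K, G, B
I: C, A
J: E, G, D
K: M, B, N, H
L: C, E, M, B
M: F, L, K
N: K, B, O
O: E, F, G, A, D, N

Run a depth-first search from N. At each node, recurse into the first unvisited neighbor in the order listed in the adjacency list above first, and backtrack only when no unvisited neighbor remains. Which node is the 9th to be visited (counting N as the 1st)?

H

Visit N
N → K
K → M
M → F
F → O
O → E
E → C
C → G
G → H
H → B
B → L
G → J
J → D
C → I
I → A

Visit order: N, K, M, F, O, E, C, G, H, B, L, J, D, I, A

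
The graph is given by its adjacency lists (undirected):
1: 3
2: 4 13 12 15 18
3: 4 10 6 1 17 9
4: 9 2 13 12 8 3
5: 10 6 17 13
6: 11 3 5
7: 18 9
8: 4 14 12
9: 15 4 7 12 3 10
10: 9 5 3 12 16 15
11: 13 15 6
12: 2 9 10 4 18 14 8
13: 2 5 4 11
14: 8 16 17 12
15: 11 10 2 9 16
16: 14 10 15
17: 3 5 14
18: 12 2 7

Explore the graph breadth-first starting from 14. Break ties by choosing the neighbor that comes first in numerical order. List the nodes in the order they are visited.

14 -> 8 -> 12 -> 16 -> 17 -> 4 -> 2 -> 9 -> 10 -> 18 -> 15 -> 3 -> 5 -> 13 -> 7 -> 11 -> 1 -> 6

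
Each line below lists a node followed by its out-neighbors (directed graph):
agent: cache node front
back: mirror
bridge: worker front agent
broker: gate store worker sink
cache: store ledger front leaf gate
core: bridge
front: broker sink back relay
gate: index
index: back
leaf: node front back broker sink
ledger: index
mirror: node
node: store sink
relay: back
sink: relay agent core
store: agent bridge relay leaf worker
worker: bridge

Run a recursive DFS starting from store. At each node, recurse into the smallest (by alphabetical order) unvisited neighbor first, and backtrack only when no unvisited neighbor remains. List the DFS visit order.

store, agent, cache, front, back, mirror, node, sink, core, bridge, worker, relay, broker, gate, index, leaf, ledger

Visit store
store → agent
agent → cache
cache → front
front → back
back → mirror
mirror → node
node → sink
sink → core
core → bridge
bridge → worker
sink → relay
front → broker
broker → gate
gate → index
cache → leaf
cache → ledger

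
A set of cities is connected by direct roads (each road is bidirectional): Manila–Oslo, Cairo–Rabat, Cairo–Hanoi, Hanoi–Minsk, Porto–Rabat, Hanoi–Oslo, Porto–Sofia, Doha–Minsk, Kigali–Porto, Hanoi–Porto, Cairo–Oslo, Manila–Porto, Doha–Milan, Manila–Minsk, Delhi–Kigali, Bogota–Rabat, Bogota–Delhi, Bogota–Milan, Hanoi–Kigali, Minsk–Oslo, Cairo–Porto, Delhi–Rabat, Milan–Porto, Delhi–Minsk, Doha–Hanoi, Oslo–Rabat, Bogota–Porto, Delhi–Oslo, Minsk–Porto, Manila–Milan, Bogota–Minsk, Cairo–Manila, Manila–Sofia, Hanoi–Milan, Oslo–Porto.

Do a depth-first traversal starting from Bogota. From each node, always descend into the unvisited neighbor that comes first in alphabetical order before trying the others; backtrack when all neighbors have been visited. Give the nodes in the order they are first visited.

Visit Bogota
Bogota → Delhi
Delhi → Kigali
Kigali → Hanoi
Hanoi → Cairo
Cairo → Manila
Manila → Milan
Milan → Doha
Doha → Minsk
Minsk → Oslo
Oslo → Porto
Porto → Rabat
Porto → Sofia

Bogota, Delhi, Kigali, Hanoi, Cairo, Manila, Milan, Doha, Minsk, Oslo, Porto, Rabat, Sofia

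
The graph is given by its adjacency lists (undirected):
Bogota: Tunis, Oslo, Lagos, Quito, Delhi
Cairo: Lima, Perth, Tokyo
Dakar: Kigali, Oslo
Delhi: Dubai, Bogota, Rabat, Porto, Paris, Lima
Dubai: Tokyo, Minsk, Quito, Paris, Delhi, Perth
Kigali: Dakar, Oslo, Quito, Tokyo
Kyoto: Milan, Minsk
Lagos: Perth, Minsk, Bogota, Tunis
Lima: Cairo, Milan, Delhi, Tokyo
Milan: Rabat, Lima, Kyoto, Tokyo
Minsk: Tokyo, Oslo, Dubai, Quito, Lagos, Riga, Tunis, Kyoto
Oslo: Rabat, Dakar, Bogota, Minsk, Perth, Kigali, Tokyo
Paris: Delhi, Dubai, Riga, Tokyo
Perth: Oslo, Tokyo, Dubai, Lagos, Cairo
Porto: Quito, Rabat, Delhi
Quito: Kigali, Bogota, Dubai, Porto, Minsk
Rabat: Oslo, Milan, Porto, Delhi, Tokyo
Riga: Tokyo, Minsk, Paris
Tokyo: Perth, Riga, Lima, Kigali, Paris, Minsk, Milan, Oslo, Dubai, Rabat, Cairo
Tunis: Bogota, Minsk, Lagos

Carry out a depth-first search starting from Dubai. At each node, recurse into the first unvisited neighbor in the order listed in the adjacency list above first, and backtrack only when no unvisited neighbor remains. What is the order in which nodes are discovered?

Dubai → Tokyo → Perth → Oslo → Rabat → Milan → Lima → Cairo → Delhi → Bogota → Tunis → Minsk → Quito → Kigali → Dakar → Porto → Lagos → Riga → Paris → Kyoto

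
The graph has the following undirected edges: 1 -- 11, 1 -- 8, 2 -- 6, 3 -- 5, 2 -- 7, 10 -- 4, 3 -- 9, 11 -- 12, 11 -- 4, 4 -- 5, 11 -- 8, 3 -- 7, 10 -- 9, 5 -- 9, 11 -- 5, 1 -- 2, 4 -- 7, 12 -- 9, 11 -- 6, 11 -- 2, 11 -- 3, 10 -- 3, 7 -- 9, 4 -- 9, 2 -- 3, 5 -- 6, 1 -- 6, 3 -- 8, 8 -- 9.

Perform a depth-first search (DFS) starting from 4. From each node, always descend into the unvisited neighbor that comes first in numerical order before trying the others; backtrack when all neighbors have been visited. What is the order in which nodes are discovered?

4, 5, 3, 2, 1, 6, 11, 8, 9, 7, 10, 12

Visit 4
4 → 5
5 → 3
3 → 2
2 → 1
1 → 6
6 → 11
11 → 8
8 → 9
9 → 7
9 → 10
9 → 12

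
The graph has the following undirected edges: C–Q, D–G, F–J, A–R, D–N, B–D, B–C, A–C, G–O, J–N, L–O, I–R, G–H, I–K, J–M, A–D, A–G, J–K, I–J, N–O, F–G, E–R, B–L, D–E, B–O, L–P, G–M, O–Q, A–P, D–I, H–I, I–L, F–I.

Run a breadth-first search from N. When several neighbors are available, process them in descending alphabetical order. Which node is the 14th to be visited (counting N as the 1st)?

A

Visit N; enqueue O, J, D → queue [O, J, D]
Visit O; enqueue Q, L, G, B → queue [J, D, Q, L, G, B]
Visit J; enqueue M, K, I, F → queue [D, Q, L, G, B, M, K, I, F]
Visit D; enqueue E, A → queue [Q, L, G, B, M, K, I, F, E, A]
Visit Q; enqueue C → queue [L, G, B, M, K, I, F, E, A, C]
Visit L; enqueue P → queue [G, B, M, K, I, F, E, A, C, P]
Visit G; enqueue H → queue [B, M, K, I, F, E, A, C, P, H]
Visit B → queue [M, K, I, F, E, A, C, P, H]
Visit M → queue [K, I, F, E, A, C, P, H]
Visit K → queue [I, F, E, A, C, P, H]
Visit I; enqueue R → queue [F, E, A, C, P, H, R]
Visit F → queue [E, A, C, P, H, R]
Visit E → queue [A, C, P, H, R]
Visit A → queue [C, P, H, R]
Visit C → queue [P, H, R]
Visit P → queue [H, R]
Visit H → queue [R]
Visit R → queue []

Visit order: N, O, J, D, Q, L, G, B, M, K, I, F, E, A, C, P, H, R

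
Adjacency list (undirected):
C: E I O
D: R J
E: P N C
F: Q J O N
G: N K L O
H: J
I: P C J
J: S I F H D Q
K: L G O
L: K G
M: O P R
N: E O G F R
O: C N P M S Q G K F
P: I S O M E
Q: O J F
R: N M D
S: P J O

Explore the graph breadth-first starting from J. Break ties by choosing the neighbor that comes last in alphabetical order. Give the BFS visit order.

J → S → Q → I → H → F → D → P → O → C → N → R → M → E → K → G → L

Visit J; enqueue S, Q, I, H, F, D → queue [S, Q, I, H, F, D]
Visit S; enqueue P, O → queue [Q, I, H, F, D, P, O]
Visit Q → queue [I, H, F, D, P, O]
Visit I; enqueue C → queue [H, F, D, P, O, C]
Visit H → queue [F, D, P, O, C]
Visit F; enqueue N → queue [D, P, O, C, N]
Visit D; enqueue R → queue [P, O, C, N, R]
Visit P; enqueue M, E → queue [O, C, N, R, M, E]
Visit O; enqueue K, G → queue [C, N, R, M, E, K, G]
Visit C → queue [N, R, M, E, K, G]
Visit N → queue [R, M, E, K, G]
Visit R → queue [M, E, K, G]
Visit M → queue [E, K, G]
Visit E → queue [K, G]
Visit K; enqueue L → queue [G, L]
Visit G → queue [L]
Visit L → queue []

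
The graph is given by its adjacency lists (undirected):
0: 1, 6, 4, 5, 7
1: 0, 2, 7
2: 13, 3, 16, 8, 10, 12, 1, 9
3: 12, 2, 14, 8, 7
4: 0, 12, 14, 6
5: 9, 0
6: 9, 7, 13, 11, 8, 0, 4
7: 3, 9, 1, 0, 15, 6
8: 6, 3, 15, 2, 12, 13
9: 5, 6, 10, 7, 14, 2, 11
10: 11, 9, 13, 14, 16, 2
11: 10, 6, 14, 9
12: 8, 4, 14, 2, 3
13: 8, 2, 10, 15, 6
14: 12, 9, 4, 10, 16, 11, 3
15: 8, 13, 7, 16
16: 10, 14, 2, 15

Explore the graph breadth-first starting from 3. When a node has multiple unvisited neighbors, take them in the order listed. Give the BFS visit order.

Visit 3; enqueue 12, 2, 14, 8, 7 → queue [12, 2, 14, 8, 7]
Visit 12; enqueue 4 → queue [2, 14, 8, 7, 4]
Visit 2; enqueue 13, 16, 10, 1, 9 → queue [14, 8, 7, 4, 13, 16, 10, 1, 9]
Visit 14; enqueue 11 → queue [8, 7, 4, 13, 16, 10, 1, 9, 11]
Visit 8; enqueue 6, 15 → queue [7, 4, 13, 16, 10, 1, 9, 11, 6, 15]
Visit 7; enqueue 0 → queue [4, 13, 16, 10, 1, 9, 11, 6, 15, 0]
Visit 4 → queue [13, 16, 10, 1, 9, 11, 6, 15, 0]
Visit 13 → queue [16, 10, 1, 9, 11, 6, 15, 0]
Visit 16 → queue [10, 1, 9, 11, 6, 15, 0]
Visit 10 → queue [1, 9, 11, 6, 15, 0]
Visit 1 → queue [9, 11, 6, 15, 0]
Visit 9; enqueue 5 → queue [11, 6, 15, 0, 5]
Visit 11 → queue [6, 15, 0, 5]
Visit 6 → queue [15, 0, 5]
Visit 15 → queue [0, 5]
Visit 0 → queue [5]
Visit 5 → queue []

3, 12, 2, 14, 8, 7, 4, 13, 16, 10, 1, 9, 11, 6, 15, 0, 5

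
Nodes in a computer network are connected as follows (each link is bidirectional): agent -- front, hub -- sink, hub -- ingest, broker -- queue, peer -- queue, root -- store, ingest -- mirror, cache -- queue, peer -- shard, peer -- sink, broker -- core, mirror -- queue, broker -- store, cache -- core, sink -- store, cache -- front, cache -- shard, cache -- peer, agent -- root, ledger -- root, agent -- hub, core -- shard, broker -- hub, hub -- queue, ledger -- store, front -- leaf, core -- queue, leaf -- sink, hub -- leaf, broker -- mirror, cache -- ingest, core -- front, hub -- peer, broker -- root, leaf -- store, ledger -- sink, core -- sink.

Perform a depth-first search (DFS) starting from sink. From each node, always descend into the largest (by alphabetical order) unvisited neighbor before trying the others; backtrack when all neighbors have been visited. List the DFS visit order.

sink, store, root, ledger, broker, queue, peer, shard, core, front, leaf, hub, ingest, mirror, cache, agent

Visit sink
sink → store
store → root
root → ledger
root → broker
broker → queue
queue → peer
peer → shard
shard → core
core → front
front → leaf
leaf → hub
hub → ingest
ingest → mirror
ingest → cache
hub → agent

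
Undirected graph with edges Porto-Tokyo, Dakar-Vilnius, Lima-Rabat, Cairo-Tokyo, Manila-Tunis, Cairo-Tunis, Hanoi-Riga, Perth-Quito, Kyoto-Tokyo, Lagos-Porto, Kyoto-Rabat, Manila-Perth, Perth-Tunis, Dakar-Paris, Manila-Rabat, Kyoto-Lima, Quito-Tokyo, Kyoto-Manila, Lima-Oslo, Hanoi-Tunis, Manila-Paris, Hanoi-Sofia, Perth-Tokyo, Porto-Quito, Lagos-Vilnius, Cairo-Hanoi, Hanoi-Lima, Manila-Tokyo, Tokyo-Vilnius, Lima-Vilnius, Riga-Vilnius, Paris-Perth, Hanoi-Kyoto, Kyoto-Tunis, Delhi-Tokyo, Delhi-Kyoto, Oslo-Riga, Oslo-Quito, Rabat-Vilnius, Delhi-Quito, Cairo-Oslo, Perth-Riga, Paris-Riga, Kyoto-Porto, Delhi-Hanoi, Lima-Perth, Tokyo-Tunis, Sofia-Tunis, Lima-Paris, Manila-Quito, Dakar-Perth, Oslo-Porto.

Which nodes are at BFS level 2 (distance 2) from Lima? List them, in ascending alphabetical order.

Cairo, Dakar, Delhi, Lagos, Manila, Porto, Quito, Riga, Sofia, Tokyo, Tunis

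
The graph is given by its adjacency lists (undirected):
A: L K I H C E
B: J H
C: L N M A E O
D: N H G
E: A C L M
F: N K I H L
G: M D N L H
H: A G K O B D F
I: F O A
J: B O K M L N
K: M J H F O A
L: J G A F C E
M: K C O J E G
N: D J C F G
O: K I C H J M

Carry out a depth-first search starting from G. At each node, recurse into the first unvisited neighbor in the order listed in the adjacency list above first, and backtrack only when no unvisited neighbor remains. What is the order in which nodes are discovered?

G, M, K, J, B, H, A, L, F, N, D, C, E, O, I

Visit G
G → M
M → K
K → J
J → B
B → H
H → A
A → L
L → F
F → N
N → D
N → C
C → E
C → O
O → I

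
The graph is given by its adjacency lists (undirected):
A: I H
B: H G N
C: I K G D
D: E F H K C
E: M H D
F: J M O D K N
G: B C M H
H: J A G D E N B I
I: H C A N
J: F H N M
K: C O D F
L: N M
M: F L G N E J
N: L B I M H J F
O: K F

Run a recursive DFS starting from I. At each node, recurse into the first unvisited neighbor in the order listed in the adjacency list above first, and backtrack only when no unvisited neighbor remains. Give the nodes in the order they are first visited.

Visit I
I → H
H → J
J → F
F → M
M → L
L → N
N → B
B → G
G → C
C → K
K → O
K → D
D → E
H → A

I, H, J, F, M, L, N, B, G, C, K, O, D, E, A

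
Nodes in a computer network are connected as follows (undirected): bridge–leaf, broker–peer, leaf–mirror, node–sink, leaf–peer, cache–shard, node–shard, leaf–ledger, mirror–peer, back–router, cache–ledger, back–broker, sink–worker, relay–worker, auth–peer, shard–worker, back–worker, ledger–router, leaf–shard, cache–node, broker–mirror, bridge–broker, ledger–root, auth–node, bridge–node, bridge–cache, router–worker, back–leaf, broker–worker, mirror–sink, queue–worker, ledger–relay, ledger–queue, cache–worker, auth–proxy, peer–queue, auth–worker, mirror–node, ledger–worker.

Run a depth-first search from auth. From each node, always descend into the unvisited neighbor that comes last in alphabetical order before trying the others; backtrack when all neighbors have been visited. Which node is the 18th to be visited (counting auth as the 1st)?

proxy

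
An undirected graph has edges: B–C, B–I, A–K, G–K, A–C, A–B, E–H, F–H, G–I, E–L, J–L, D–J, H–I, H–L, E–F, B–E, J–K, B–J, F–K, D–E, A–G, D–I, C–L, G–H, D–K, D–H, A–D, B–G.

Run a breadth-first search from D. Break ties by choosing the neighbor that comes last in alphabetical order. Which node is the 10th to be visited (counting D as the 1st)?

L

Visit D; enqueue K, J, I, H, E, A → queue [K, J, I, H, E, A]
Visit K; enqueue G, F → queue [J, I, H, E, A, G, F]
Visit J; enqueue L, B → queue [I, H, E, A, G, F, L, B]
Visit I → queue [H, E, A, G, F, L, B]
Visit H → queue [E, A, G, F, L, B]
Visit E → queue [A, G, F, L, B]
Visit A; enqueue C → queue [G, F, L, B, C]
Visit G → queue [F, L, B, C]
Visit F → queue [L, B, C]
Visit L → queue [B, C]
Visit B → queue [C]
Visit C → queue []

Visit order: D, K, J, I, H, E, A, G, F, L, B, C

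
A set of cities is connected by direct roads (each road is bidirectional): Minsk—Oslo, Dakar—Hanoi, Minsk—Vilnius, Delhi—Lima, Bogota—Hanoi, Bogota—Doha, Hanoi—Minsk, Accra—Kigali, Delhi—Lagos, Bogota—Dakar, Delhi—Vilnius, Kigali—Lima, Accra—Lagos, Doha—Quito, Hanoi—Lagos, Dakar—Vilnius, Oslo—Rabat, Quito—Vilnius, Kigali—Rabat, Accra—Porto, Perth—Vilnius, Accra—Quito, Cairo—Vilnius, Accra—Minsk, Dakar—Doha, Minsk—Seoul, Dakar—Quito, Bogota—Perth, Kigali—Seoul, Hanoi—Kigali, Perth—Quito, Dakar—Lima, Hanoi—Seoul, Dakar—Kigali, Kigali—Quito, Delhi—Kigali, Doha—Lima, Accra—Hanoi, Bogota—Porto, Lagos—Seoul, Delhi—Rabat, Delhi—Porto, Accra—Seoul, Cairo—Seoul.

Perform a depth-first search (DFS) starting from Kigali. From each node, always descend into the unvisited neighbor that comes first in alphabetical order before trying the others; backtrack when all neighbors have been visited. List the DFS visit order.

Kigali → Accra → Hanoi → Bogota → Dakar → Doha → Lima → Delhi → Lagos → Seoul → Cairo → Vilnius → Minsk → Oslo → Rabat → Perth → Quito → Porto

Visit Kigali
Kigali → Accra
Accra → Hanoi
Hanoi → Bogota
Bogota → Dakar
Dakar → Doha
Doha → Lima
Lima → Delhi
Delhi → Lagos
Lagos → Seoul
Seoul → Cairo
Cairo → Vilnius
Vilnius → Minsk
Minsk → Oslo
Oslo → Rabat
Vilnius → Perth
Perth → Quito
Delhi → Porto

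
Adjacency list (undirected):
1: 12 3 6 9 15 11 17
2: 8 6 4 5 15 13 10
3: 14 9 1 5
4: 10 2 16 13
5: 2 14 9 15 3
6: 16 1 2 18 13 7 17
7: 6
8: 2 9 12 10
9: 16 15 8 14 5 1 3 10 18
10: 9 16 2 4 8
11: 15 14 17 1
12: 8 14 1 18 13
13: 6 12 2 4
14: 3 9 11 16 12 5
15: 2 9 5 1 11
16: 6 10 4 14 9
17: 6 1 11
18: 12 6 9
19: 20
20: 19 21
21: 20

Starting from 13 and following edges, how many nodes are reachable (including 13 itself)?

BFS from 13 visits: 13, 12, 6, 4, 2, 18, 14, 8, 1, 17, 16, 7, 10, 15, 5, 9, 11, 3
Reachable nodes: 18 of 21 total.

18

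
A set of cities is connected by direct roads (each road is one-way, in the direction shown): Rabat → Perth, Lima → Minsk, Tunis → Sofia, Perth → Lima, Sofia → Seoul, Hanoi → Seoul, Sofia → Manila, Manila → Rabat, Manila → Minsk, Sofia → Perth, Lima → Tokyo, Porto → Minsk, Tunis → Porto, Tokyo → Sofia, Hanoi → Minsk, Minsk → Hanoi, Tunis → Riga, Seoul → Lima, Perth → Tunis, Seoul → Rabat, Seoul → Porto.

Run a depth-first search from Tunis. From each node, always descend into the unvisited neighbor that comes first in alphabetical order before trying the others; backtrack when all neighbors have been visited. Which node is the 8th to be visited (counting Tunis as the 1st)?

Visit Tunis
Tunis → Porto
Porto → Minsk
Minsk → Hanoi
Hanoi → Seoul
Seoul → Lima
Lima → Tokyo
Tokyo → Sofia
Sofia → Manila
Manila → Rabat
Rabat → Perth
Tunis → Riga

Visit order: Tunis, Porto, Minsk, Hanoi, Seoul, Lima, Tokyo, Sofia, Manila, Rabat, Perth, Riga

Sofia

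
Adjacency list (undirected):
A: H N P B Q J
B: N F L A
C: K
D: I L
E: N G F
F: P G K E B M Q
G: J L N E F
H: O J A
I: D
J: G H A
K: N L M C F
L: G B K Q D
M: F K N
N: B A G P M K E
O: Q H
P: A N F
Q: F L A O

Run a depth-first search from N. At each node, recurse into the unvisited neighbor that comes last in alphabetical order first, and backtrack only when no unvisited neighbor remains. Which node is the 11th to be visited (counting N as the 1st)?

M

Visit N
N → P
P → F
F → Q
Q → O
O → H
H → J
J → G
G → L
L → K
K → M
K → C
L → D
D → I
L → B
B → A
G → E

Visit order: N, P, F, Q, O, H, J, G, L, K, M, C, D, I, B, A, E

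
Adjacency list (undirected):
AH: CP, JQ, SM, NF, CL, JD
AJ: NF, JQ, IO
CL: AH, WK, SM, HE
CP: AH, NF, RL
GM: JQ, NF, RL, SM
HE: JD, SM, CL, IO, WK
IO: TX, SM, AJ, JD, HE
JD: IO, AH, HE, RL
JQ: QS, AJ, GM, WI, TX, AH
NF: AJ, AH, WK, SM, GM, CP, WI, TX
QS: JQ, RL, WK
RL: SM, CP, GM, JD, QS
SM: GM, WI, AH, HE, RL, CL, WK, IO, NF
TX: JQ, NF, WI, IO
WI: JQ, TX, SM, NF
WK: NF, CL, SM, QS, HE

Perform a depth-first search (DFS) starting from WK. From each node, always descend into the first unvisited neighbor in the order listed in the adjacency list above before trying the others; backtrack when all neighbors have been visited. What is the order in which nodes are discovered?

WK NF AJ JQ QS RL SM GM WI TX IO JD AH CP CL HE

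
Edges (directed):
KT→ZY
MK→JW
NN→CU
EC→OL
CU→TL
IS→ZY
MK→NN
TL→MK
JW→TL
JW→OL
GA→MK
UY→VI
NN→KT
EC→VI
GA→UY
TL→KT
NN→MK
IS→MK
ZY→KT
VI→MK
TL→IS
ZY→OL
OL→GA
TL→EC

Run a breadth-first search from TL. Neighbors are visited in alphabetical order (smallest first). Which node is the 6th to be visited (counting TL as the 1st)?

OL

Visit TL; enqueue EC, IS, KT, MK → queue [EC, IS, KT, MK]
Visit EC; enqueue OL, VI → queue [IS, KT, MK, OL, VI]
Visit IS; enqueue ZY → queue [KT, MK, OL, VI, ZY]
Visit KT → queue [MK, OL, VI, ZY]
Visit MK; enqueue JW, NN → queue [OL, VI, ZY, JW, NN]
Visit OL; enqueue GA → queue [VI, ZY, JW, NN, GA]
Visit VI → queue [ZY, JW, NN, GA]
Visit ZY → queue [JW, NN, GA]
Visit JW → queue [NN, GA]
Visit NN; enqueue CU → queue [GA, CU]
Visit GA; enqueue UY → queue [CU, UY]
Visit CU → queue [UY]
Visit UY → queue []

Visit order: TL, EC, IS, KT, MK, OL, VI, ZY, JW, NN, GA, CU, UY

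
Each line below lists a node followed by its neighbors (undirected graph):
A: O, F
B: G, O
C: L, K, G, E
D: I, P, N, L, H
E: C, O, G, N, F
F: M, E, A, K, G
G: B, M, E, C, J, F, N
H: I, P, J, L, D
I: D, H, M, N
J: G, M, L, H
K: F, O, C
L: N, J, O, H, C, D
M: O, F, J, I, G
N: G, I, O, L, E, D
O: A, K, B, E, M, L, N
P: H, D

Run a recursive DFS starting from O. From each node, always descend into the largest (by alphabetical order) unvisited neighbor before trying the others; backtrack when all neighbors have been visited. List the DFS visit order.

O, N, L, J, M, I, H, P, D, G, F, K, C, E, A, B

Visit O
O → N
N → L
L → J
J → M
M → I
I → H
H → P
P → D
M → G
G → F
F → K
K → C
C → E
F → A
G → B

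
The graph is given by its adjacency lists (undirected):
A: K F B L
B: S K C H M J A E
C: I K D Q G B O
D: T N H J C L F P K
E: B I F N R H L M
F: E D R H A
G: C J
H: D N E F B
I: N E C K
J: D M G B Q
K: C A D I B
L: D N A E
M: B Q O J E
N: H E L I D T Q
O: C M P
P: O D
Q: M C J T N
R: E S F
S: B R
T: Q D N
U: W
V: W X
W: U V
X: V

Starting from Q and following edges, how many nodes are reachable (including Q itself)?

20

BFS from Q visits: Q, M, C, J, T, N, B, O, E, I, K, D, G, H, L, S, A, P, F, R
Reachable nodes: 20 of 24 total.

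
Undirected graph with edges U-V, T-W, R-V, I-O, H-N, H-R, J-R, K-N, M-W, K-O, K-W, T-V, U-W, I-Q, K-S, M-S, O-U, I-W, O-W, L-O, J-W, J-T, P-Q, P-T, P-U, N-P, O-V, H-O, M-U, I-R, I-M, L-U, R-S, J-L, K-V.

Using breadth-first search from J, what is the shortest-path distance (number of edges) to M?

2

Level 0: J
Level 1: L, R, T, W
Level 2: H, I, K, M, O, P, S, U, V
Level 3: N, Q
M first appears at level 2.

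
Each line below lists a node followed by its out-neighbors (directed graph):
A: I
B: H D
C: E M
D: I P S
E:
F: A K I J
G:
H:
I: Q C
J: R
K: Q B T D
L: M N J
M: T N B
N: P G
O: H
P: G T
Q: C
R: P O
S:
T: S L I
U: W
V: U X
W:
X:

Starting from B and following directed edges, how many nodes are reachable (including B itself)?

BFS from B visits: B, D, H, I, P, S, C, Q, G, T, E, M, L, N, J, R, O
Reachable nodes: 17 of 24 total.

17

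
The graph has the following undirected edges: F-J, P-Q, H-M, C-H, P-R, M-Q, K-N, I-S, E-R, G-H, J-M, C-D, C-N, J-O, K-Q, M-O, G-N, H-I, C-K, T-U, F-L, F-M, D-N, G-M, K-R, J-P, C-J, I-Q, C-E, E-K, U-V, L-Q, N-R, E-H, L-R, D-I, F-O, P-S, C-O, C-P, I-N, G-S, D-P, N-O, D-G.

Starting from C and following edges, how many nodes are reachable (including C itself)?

17

BFS from C visits: C, P, O, N, K, J, H, E, D, S, R, Q, M, F, I, G, L
Reachable nodes: 17 of 20 total.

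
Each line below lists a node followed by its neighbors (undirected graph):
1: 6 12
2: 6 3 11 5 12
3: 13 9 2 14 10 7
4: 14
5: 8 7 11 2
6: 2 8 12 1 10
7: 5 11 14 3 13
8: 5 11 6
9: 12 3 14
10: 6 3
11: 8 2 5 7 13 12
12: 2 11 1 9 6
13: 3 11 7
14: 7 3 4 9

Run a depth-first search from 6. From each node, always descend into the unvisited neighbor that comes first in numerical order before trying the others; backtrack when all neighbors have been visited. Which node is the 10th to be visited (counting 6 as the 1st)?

Visit 6
6 → 1
1 → 12
12 → 2
2 → 3
3 → 7
7 → 5
5 → 8
8 → 11
11 → 13
7 → 14
14 → 4
14 → 9
3 → 10

Visit order: 6, 1, 12, 2, 3, 7, 5, 8, 11, 13, 14, 4, 9, 10

13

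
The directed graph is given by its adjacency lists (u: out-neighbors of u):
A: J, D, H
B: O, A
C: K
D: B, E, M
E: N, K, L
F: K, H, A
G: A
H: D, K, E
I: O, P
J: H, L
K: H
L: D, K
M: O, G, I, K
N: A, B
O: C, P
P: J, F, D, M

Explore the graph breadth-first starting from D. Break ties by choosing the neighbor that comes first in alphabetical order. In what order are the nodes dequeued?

D -> B -> E -> M -> A -> O -> K -> L -> N -> G -> I -> H -> J -> C -> P -> F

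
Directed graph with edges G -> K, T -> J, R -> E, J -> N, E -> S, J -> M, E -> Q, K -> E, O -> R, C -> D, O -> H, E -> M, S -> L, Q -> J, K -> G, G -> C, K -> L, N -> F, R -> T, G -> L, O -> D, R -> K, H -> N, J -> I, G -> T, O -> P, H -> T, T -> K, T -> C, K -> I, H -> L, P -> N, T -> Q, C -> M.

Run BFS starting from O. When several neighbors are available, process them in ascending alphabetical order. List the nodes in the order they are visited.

O D H P R L N T E K F C J Q M S G I

Visit O; enqueue D, H, P, R → queue [D, H, P, R]
Visit D → queue [H, P, R]
Visit H; enqueue L, N, T → queue [P, R, L, N, T]
Visit P → queue [R, L, N, T]
Visit R; enqueue E, K → queue [L, N, T, E, K]
Visit L → queue [N, T, E, K]
Visit N; enqueue F → queue [T, E, K, F]
Visit T; enqueue C, J, Q → queue [E, K, F, C, J, Q]
Visit E; enqueue M, S → queue [K, F, C, J, Q, M, S]
Visit K; enqueue G, I → queue [F, C, J, Q, M, S, G, I]
Visit F → queue [C, J, Q, M, S, G, I]
Visit C → queue [J, Q, M, S, G, I]
Visit J → queue [Q, M, S, G, I]
Visit Q → queue [M, S, G, I]
Visit M → queue [S, G, I]
Visit S → queue [G, I]
Visit G → queue [I]
Visit I → queue []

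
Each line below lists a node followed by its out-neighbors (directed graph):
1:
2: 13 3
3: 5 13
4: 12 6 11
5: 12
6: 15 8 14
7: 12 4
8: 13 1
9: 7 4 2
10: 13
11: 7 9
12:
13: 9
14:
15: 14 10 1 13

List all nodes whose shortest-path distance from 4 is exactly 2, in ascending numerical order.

7, 8, 9, 14, 15

Level 0: 4
Level 1: 6, 11, 12
Level 2: 7, 8, 9, 14, 15
Level 3: 1, 2, 10, 13
Level 4: 3
Level 5: 5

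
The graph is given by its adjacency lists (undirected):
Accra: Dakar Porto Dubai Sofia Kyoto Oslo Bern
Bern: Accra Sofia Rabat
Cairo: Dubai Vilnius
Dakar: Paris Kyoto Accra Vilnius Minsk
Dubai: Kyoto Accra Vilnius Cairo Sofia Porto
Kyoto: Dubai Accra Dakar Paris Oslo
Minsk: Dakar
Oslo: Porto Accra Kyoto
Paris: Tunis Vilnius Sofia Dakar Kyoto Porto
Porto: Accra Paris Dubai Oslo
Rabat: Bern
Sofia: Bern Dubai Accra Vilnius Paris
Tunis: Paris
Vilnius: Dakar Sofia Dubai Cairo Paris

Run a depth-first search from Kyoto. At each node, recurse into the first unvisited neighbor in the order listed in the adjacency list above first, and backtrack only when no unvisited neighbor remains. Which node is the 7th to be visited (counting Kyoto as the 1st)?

Visit Kyoto
Kyoto → Dubai
Dubai → Accra
Accra → Dakar
Dakar → Paris
Paris → Tunis
Paris → Vilnius
Vilnius → Sofia
Sofia → Bern
Bern → Rabat
Vilnius → Cairo
Paris → Porto
Porto → Oslo
Dakar → Minsk

Visit order: Kyoto, Dubai, Accra, Dakar, Paris, Tunis, Vilnius, Sofia, Bern, Rabat, Cairo, Porto, Oslo, Minsk

Vilnius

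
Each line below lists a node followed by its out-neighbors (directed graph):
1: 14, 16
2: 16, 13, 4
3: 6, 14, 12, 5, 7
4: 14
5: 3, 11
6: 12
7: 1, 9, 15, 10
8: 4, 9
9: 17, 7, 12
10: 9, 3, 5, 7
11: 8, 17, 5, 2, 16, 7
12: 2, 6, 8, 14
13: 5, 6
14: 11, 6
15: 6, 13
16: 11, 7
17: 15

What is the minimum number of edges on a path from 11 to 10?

2

Level 0: 11
Level 1: 2, 5, 7, 8, 16, 17
Level 2: 1, 3, 4, 9, 10, 13, 15
Level 3: 6, 12, 14
10 first appears at level 2.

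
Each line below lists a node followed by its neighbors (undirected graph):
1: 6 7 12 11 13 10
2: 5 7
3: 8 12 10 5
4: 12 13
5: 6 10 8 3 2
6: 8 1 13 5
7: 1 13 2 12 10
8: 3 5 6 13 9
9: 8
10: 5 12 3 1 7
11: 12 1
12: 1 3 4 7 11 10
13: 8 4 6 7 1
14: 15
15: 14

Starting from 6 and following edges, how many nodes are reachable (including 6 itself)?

13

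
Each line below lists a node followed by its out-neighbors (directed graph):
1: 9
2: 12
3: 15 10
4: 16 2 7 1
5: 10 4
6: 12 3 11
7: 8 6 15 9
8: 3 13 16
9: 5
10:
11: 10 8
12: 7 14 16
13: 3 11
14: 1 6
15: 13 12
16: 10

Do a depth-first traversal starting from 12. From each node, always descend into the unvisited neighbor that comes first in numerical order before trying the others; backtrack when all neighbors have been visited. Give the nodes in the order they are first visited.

12, 7, 6, 3, 10, 15, 13, 11, 8, 16, 9, 5, 4, 1, 2, 14

Visit 12
12 → 7
7 → 6
6 → 3
3 → 10
3 → 15
15 → 13
13 → 11
11 → 8
8 → 16
7 → 9
9 → 5
5 → 4
4 → 1
4 → 2
12 → 14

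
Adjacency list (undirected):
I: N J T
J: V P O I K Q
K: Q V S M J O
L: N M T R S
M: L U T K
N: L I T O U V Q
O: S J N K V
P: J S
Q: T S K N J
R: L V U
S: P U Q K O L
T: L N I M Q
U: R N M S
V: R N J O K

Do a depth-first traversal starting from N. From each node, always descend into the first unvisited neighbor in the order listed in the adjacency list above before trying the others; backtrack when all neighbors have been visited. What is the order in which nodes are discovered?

Visit N
N → L
L → M
M → U
U → R
R → V
V → J
J → P
P → S
S → Q
Q → T
T → I
Q → K
K → O

N → L → M → U → R → V → J → P → S → Q → T → I → K → O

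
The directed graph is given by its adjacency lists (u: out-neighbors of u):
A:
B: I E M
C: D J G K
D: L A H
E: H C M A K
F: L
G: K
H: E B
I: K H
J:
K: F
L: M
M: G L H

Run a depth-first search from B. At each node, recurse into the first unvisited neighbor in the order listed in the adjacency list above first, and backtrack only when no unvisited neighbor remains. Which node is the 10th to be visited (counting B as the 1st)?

Visit B
B → I
I → K
K → F
F → L
L → M
M → G
M → H
H → E
E → C
C → D
D → A
C → J

Visit order: B, I, K, F, L, M, G, H, E, C, D, A, J

C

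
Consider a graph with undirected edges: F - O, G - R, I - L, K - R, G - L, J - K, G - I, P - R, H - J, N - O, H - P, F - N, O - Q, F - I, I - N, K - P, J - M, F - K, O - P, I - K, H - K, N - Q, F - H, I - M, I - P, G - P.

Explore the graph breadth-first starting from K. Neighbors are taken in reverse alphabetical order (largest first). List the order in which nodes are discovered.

Visit K; enqueue R, P, J, I, H, F → queue [R, P, J, I, H, F]
Visit R; enqueue G → queue [P, J, I, H, F, G]
Visit P; enqueue O → queue [J, I, H, F, G, O]
Visit J; enqueue M → queue [I, H, F, G, O, M]
Visit I; enqueue N, L → queue [H, F, G, O, M, N, L]
Visit H → queue [F, G, O, M, N, L]
Visit F → queue [G, O, M, N, L]
Visit G → queue [O, M, N, L]
Visit O; enqueue Q → queue [M, N, L, Q]
Visit M → queue [N, L, Q]
Visit N → queue [L, Q]
Visit L → queue [Q]
Visit Q → queue []

K -> R -> P -> J -> I -> H -> F -> G -> O -> M -> N -> L -> Q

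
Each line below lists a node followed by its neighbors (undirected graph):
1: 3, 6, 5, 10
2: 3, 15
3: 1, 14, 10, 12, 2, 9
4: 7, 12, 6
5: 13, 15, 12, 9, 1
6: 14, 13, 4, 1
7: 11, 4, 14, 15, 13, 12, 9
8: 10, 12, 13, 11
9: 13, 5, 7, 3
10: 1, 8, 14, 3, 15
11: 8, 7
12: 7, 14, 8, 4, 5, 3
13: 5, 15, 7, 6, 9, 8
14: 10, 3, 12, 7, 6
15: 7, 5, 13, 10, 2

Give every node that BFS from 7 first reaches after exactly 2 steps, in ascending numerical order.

2, 3, 5, 6, 8, 10

Level 0: 7
Level 1: 4, 9, 11, 12, 13, 14, 15
Level 2: 2, 3, 5, 6, 8, 10
Level 3: 1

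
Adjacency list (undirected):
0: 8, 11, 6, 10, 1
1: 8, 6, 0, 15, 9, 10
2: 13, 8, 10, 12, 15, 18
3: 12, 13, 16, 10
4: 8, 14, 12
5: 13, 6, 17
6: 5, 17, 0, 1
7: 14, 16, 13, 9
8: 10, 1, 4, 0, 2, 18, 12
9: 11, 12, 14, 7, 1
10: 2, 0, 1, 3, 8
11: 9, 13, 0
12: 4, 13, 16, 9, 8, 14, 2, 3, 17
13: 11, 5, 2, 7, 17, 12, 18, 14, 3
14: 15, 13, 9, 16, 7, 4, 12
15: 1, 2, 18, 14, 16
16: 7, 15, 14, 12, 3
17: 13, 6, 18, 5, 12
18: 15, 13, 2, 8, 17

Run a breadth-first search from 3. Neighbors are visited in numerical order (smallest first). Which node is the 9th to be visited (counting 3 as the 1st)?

Visit 3; enqueue 10, 12, 13, 16 → queue [10, 12, 13, 16]
Visit 10; enqueue 0, 1, 2, 8 → queue [12, 13, 16, 0, 1, 2, 8]
Visit 12; enqueue 4, 9, 14, 17 → queue [13, 16, 0, 1, 2, 8, 4, 9, 14, 17]
Visit 13; enqueue 5, 7, 11, 18 → queue [16, 0, 1, 2, 8, 4, 9, 14, 17, 5, 7, 11, 18]
Visit 16; enqueue 15 → queue [0, 1, 2, 8, 4, 9, 14, 17, 5, 7, 11, 18, 15]
Visit 0; enqueue 6 → queue [1, 2, 8, 4, 9, 14, 17, 5, 7, 11, 18, 15, 6]
Visit 1 → queue [2, 8, 4, 9, 14, 17, 5, 7, 11, 18, 15, 6]
Visit 2 → queue [8, 4, 9, 14, 17, 5, 7, 11, 18, 15, 6]
Visit 8 → queue [4, 9, 14, 17, 5, 7, 11, 18, 15, 6]
Visit 4 → queue [9, 14, 17, 5, 7, 11, 18, 15, 6]
Visit 9 → queue [14, 17, 5, 7, 11, 18, 15, 6]
Visit 14 → queue [17, 5, 7, 11, 18, 15, 6]
Visit 17 → queue [5, 7, 11, 18, 15, 6]
Visit 5 → queue [7, 11, 18, 15, 6]
Visit 7 → queue [11, 18, 15, 6]
Visit 11 → queue [18, 15, 6]
Visit 18 → queue [15, 6]
Visit 15 → queue [6]
Visit 6 → queue []

Visit order: 3, 10, 12, 13, 16, 0, 1, 2, 8, 4, 9, 14, 17, 5, 7, 11, 18, 15, 6

8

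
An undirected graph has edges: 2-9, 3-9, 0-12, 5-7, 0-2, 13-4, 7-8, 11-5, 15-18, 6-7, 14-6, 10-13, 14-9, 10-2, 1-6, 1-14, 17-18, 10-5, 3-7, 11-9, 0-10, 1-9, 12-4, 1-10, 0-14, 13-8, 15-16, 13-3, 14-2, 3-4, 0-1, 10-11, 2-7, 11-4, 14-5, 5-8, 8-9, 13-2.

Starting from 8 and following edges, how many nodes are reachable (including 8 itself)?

BFS from 8 visits: 8, 5, 7, 9, 13, 10, 11, 14, 2, 3, 6, 1, 4, 0, 12
Reachable nodes: 15 of 19 total.

15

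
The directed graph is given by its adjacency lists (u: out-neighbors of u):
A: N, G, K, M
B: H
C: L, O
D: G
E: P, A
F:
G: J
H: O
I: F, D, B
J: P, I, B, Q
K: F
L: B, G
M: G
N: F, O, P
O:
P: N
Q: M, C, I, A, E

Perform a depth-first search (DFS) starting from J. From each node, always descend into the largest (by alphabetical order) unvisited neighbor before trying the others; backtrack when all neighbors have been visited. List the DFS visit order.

J, Q, M, G, I, F, D, B, H, O, E, P, N, A, K, C, L

Visit J
J → Q
Q → M
M → G
Q → I
I → F
I → D
I → B
B → H
H → O
Q → E
E → P
P → N
E → A
A → K
Q → C
C → L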